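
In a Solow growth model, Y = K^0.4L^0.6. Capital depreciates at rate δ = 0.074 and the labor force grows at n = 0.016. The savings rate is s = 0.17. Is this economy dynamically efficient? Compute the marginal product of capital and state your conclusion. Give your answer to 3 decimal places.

dynamically efficient; MPK ≈ 0.212

Break-even investment rate: n + δ = 0.016 + 0.074 = 0.09.
Steady-state k*: s·k^0.4 = 0.09·k gives k* = (0.17/0.09)^(1/0.6) ≈ 2.8863.
MPK = 0.4·2.8863^(-0.6) ≈ 0.2118.
MPK > n+δ = 0.09, so the economy is dynamically efficient (under-saving).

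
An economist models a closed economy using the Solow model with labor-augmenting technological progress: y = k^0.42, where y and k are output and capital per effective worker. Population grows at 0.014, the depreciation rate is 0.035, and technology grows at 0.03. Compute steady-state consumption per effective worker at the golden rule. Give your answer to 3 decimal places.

c_gold ≈ 1.945

Break-even investment rate: n + g + δ = 0.014 + 0.03 + 0.035 = 0.079.
Setting f'(k) = n+g+δ gives 0.42·k^(0.42−1) = 0.079, hence k_gold = (0.42/0.079)^(1/0.58) ≈ 17.8268.
y_gold = 17.8268^0.42 ≈ 3.3531.
c_gold = y_gold − (n+g+δ)·k_gold = 3.3531 − 0.079·17.8268 ≈ 1.9448.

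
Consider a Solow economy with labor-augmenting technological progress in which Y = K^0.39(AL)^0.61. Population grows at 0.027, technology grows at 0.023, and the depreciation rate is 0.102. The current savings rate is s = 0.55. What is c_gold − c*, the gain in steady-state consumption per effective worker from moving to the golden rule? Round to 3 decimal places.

Δc ≈ 0.090

Capital per effective worker breaks even when investment replaces (n + g + δ)·k; here n + g + δ = 0.152.
Current steady state (s = 0.55): k* = (0.55/0.152)^(1/0.61) ≈ 8.2339, y* = 8.2339^0.39 ≈ 2.2755, c* = (1−0.55)·2.2755 ≈ 1.0240.
Setting f'(k) = n+g+δ gives 0.39·k^(0.39−1) = 0.152, hence k_gold = (0.39/0.152)^(1/0.61) ≈ 4.6866.
y_gold = 4.6866^0.39 ≈ 1.8266, c_gold = y_gold − 0.152·k_gold ≈ 1.1142.
Gain: Δc = 1.1142 − 1.0240 ≈ 0.0902.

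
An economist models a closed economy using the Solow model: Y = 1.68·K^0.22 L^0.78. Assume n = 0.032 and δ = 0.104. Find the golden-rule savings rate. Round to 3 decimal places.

n + δ = 0.032 + 0.104 = 0.136.
At the golden rule MPK = n+δ, and in any Cobb-Douglas steady state s = (n+δ)·k/y = MPK·k/y = capital's share 0.22.

s_gold = 0.220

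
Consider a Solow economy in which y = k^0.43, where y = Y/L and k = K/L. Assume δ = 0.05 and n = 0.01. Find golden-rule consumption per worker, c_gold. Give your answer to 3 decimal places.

The effective depreciation rate is n + δ = 0.01 + 0.05 = 0.06.
Setting f'(k) = n+δ gives 0.43·k^(0.43−1) = 0.06, hence k_gold = (0.43/0.06)^(1/0.57) ≈ 31.6633.
y_gold = 31.6633^0.43 ≈ 4.4181.
c_gold = y_gold − (n+δ)·k_gold = 4.4181 − 0.06·31.6633 ≈ 2.5183.

c_gold ≈ 2.518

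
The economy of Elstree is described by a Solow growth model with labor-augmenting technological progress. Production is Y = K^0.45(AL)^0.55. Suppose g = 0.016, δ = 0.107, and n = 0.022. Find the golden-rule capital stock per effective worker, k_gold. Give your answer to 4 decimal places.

k_gold ≈ 7.8390

Break-even investment rate: n + g + δ = 0.022 + 0.016 + 0.107 = 0.145.
Maximizing c = f(k) − (n+g+δ)·k gives f'(k) = n+g+δ, i.e. 0.45·k^(0.45−1) = 0.145, so k_gold = (0.45/0.145)^(1/0.55) ≈ 7.8390.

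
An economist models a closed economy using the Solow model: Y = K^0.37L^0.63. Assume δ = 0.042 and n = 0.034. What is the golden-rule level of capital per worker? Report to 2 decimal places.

Break-even investment rate: n + δ = 0.034 + 0.042 = 0.076.
Setting f'(k) = n+δ gives 0.37·k^(0.37−1) = 0.076, hence k_gold = (0.37/0.076)^(1/0.63) ≈ 12.3337.

k_gold ≈ 12.33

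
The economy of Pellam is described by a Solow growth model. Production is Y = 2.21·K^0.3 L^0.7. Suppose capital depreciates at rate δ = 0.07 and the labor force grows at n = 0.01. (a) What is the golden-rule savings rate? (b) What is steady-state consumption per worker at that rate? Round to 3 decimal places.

(a) s_gold = 0.300; (b) c_gold ≈ 3.829

n + δ = 0.01 + 0.07 = 0.08.
For Cobb-Douglas, s_gold equals capital's share: s_gold = 0.3.
At the golden rule the marginal product of capital equals n+δ: 0.3·2.21·k^(0.3−1) = 0.08. Solving, k_gold = (0.3·2.21/0.08)^(1/0.7) ≈ 20.5132.
y_gold = 2.21·20.5132^0.3 ≈ 5.4702; c_gold = (1−0.3)·y_gold ≈ 3.8291.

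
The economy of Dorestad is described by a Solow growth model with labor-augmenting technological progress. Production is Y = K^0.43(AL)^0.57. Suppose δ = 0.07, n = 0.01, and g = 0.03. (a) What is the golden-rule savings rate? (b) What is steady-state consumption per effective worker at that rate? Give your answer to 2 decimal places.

(a) s_gold = 0.43; (b) c_gold ≈ 1.59

Break-even investment rate: n + g + δ = 0.01 + 0.03 + 0.07 = 0.11.
For Cobb-Douglas, s_gold equals capital's share: s_gold = 0.43.
At the golden rule the marginal product of capital equals n+g+δ: 0.43·k^(0.43−1) = 0.11. Solving, k_gold = (0.43/0.11)^(1/0.57) ≈ 10.9328.
y_gold = 10.9328^0.43 ≈ 2.7968; c_gold = (1−0.43)·y_gold ≈ 1.5941.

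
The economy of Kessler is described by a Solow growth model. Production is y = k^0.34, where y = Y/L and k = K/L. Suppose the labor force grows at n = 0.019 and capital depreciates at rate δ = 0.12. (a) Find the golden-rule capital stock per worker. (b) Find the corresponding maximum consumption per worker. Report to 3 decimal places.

Break-even investment rate: n + δ = 0.019 + 0.12 = 0.139.
Setting f'(k) = n+δ gives 0.34·k^(0.34−1) = 0.139, hence k_gold = (0.34/0.139)^(1/0.66) ≈ 3.8778.
y_gold = 3.8778^0.34 ≈ 1.5853; c_gold = y_gold − 0.139·k_gold ≈ 1.0463.

(a) k_gold ≈ 3.878; (b) c_gold ≈ 1.046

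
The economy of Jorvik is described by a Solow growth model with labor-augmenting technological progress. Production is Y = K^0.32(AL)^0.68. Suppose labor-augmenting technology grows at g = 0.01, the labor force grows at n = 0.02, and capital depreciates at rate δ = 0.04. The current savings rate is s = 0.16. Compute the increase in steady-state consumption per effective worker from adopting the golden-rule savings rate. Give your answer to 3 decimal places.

The effective depreciation rate is n + g + δ = 0.02 + 0.01 + 0.04 = 0.07.
Current steady state (s = 0.16): k* = (0.16/0.07)^(1/0.68) ≈ 3.3727, y* = 3.3727^0.32 ≈ 1.4755, c* = (1−0.16)·1.4755 ≈ 1.2395.
Setting f'(k) = n+g+δ gives 0.32·k^(0.32−1) = 0.07, hence k_gold = (0.32/0.07)^(1/0.68) ≈ 9.3468.
y_gold = 9.3468^0.32 ≈ 2.0446, c_gold = y_gold − 0.07·k_gold ≈ 1.3903.
Gain: Δc = 1.3903 − 1.2395 ≈ 0.1509.

Δc ≈ 0.151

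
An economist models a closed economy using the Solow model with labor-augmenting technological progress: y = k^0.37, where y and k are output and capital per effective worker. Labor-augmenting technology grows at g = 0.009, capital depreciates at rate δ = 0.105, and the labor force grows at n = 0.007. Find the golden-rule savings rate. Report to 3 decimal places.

Capital per effective worker breaks even when investment replaces (n + g + δ)·k; here n + g + δ = 0.121.
At the golden rule MPK = n+g+δ, and in any Cobb-Douglas steady state s = (n+g+δ)·k/y = MPK·k/y = capital's share 0.37.

s_gold = 0.370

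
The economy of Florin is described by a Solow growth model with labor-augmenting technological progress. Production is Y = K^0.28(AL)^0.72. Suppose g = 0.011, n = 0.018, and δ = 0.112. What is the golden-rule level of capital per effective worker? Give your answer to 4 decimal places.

n + g + δ = 0.018 + 0.011 + 0.112 = 0.141.
Setting f'(k) = n+g+δ gives 0.28·k^(0.28−1) = 0.141, hence k_gold = (0.28/0.141)^(1/0.72) ≈ 2.5930.

k_gold ≈ 2.5930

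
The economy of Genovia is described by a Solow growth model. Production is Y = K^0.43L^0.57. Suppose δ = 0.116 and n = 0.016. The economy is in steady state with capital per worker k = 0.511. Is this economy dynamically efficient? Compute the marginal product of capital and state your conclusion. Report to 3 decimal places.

Break-even investment rate: n + δ = 0.016 + 0.116 = 0.132.
MPK = 0.43·k^(0.43−1) = 0.43·0.511^(-0.57) ≈ 0.6305.
MPK > 0.132, so the economy is dynamically efficient (under-saving).

dynamically efficient; MPK ≈ 0.630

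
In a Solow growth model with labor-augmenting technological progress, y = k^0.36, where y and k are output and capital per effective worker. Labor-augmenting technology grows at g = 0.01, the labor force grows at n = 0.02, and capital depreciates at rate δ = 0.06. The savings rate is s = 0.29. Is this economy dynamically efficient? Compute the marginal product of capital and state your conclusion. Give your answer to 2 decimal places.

dynamically efficient; MPK ≈ 0.11

Break-even investment rate: n + g + δ = 0.02 + 0.01 + 0.06 = 0.09.
Steady-state k*: s·k^0.36 = 0.09·k gives k* = (0.29/0.09)^(1/0.64) ≈ 6.2229.
MPK = 0.36·6.2229^(-0.64) ≈ 0.1117.
MPK > n+g+δ = 0.09, so the economy is dynamically efficient (under-saving).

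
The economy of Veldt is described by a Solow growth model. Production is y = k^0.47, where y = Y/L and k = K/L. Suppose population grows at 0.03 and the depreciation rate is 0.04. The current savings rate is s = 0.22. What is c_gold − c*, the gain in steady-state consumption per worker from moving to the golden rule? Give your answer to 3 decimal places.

n + δ = 0.03 + 0.04 = 0.07.
Current steady state (s = 0.22): k* = (0.22/0.07)^(1/0.53) ≈ 8.6766, y* = 8.6766^0.47 ≈ 2.7607, c* = (1−0.22)·2.7607 ≈ 2.1534.
At the golden rule the marginal product of capital equals n+δ: 0.47·k^(0.47−1) = 0.07. Solving, k_gold = (0.47/0.07)^(1/0.53) ≈ 36.3393.
y_gold = 36.3393^0.47 ≈ 5.4122, c_gold = y_gold − 0.07·k_gold ≈ 2.8685.
Gain: Δc = 2.8685 − 2.1534 ≈ 0.7151.

Δc ≈ 0.715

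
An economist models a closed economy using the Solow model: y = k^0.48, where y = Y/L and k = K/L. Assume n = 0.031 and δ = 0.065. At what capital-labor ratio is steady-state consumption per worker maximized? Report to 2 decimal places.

Break-even investment rate: n + δ = 0.031 + 0.065 = 0.096.
Maximizing c = f(k) − (n+δ)·k gives f'(k) = n+δ, i.e. 0.48·k^(0.48−1) = 0.096, so k_gold = (0.48/0.096)^(1/0.52) ≈ 22.0888.

k_gold ≈ 22.09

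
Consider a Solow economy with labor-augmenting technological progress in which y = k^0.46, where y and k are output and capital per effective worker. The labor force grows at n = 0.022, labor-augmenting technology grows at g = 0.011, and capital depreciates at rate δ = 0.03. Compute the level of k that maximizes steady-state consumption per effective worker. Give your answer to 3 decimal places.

k_gold ≈ 39.712

Capital per effective worker breaks even when investment replaces (n + g + δ)·k; here n + g + δ = 0.063.
Maximizing c = f(k) − (n+g+δ)·k gives f'(k) = n+g+δ, i.e. 0.46·k^(0.46−1) = 0.063, so k_gold = (0.46/0.063)^(1/0.54) ≈ 39.7119.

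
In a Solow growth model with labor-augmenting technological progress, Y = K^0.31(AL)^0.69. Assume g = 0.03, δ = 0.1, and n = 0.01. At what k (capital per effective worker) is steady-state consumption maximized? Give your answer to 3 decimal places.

The effective depreciation rate is n + g + δ = 0.01 + 0.03 + 0.1 = 0.14.
Setting f'(k) = n+g+δ gives 0.31·k^(0.31−1) = 0.14, hence k_gold = (0.31/0.14)^(1/0.69) ≈ 3.1647.

k_gold ≈ 3.165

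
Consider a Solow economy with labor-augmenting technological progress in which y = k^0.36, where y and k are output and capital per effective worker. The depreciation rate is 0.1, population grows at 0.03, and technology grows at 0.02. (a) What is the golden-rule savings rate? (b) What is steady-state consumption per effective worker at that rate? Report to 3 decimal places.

Capital per effective worker breaks even when investment replaces (n + g + δ)·k; here n + g + δ = 0.15.
For Cobb-Douglas, s_gold equals capital's share: s_gold = 0.36.
Golden rule sets MPK = n+g+δ: 0.36·k^(0.36−1) = 0.15, so k_gold = (0.36/0.15)^(1/0.64) ≈ 3.9272.
y_gold = 3.9272^0.36 ≈ 1.6363; c_gold = (1−0.36)·y_gold ≈ 1.0472.

(a) s_gold = 0.360; (b) c_gold ≈ 1.047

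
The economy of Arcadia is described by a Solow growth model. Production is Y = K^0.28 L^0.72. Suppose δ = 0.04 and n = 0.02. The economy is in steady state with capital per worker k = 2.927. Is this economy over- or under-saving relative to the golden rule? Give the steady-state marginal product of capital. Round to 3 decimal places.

n + δ = 0.02 + 0.04 = 0.06.
MPK = 0.28·k^(0.28−1) = 0.28·2.927^(-0.72) ≈ 0.1292.
MPK > 0.06, so the economy is dynamically efficient (under-saving).

under-saving; MPK ≈ 0.129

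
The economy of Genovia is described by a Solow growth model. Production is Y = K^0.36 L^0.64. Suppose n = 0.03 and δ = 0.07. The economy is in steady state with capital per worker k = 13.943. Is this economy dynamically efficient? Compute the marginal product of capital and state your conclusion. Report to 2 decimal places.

Capital per worker breaks even when investment replaces (n + δ)·k; here n + δ = 0.1.
MPK = 0.36·k^(0.36−1) = 0.36·13.943^(-0.64) ≈ 0.0667.
MPK < 0.1, so the economy is dynamically inefficient (over-saving).

dynamically inefficient; MPK ≈ 0.07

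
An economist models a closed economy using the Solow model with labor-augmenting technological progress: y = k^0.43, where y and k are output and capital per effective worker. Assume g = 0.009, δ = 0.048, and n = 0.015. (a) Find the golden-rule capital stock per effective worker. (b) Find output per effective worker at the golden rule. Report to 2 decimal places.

The effective depreciation rate is n + g + δ = 0.015 + 0.009 + 0.048 = 0.072.
Maximizing c = f(k) − (n+g+δ)·k gives f'(k) = n+g+δ, i.e. 0.43·k^(0.43−1) = 0.072, so k_gold = (0.43/0.072)^(1/0.57) ≈ 22.9955.
y_gold = 22.9955^0.43 ≈ 3.8504.

(a) k_gold ≈ 23.00; (b) y_gold ≈ 3.85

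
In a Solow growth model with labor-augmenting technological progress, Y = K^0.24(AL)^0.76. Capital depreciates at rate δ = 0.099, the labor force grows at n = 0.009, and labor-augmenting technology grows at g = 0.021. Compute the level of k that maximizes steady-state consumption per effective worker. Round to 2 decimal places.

k_gold ≈ 2.26

The effective depreciation rate is n + g + δ = 0.009 + 0.021 + 0.099 = 0.129.
At the golden rule the marginal product of capital equals n+g+δ: 0.24·k^(0.24−1) = 0.129. Solving, k_gold = (0.24/0.129)^(1/0.76) ≈ 2.2634.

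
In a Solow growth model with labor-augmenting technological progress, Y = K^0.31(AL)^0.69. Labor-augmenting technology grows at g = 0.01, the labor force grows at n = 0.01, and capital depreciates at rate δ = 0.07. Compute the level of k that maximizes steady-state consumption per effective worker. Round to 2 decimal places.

k_gold ≈ 6.00

n + g + δ = 0.01 + 0.01 + 0.07 = 0.09.
At the golden rule the marginal product of capital equals n+g+δ: 0.31·k^(0.31−1) = 0.09. Solving, k_gold = (0.31/0.09)^(1/0.69) ≈ 6.0039.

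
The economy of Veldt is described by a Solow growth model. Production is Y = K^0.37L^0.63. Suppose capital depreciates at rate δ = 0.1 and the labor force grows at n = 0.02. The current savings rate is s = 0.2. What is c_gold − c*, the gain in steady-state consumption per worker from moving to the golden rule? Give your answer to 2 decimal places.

n + δ = 0.02 + 0.1 = 0.12.
Current steady state (s = 0.2): k* = (0.2/0.12)^(1/0.63) ≈ 2.2498, y* = 2.2498^0.37 ≈ 1.3499, c* = (1−0.2)·1.3499 ≈ 1.0799.
Maximizing c = f(k) − (n+δ)·k gives f'(k) = n+δ, i.e. 0.37·k^(0.37−1) = 0.12, so k_gold = (0.37/0.12)^(1/0.63) ≈ 5.9734.
y_gold = 5.9734^0.37 ≈ 1.9373, c_gold = y_gold − 0.12·k_gold ≈ 1.2205.
Gain: Δc = 1.2205 − 1.0799 ≈ 0.1406.

Δc ≈ 0.14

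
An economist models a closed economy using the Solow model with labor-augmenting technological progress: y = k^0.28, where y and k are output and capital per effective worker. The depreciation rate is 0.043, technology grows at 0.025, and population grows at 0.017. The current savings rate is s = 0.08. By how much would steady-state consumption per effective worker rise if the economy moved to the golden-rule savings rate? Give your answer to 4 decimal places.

Break-even investment rate: n + g + δ = 0.017 + 0.025 + 0.043 = 0.085.
Current steady state (s = 0.08): k* = (0.08/0.085)^(1/0.72) ≈ 0.9192, y* = 0.9192^0.28 ≈ 0.9767, c* = (1−0.08)·0.9767 ≈ 0.8986.
Golden rule sets MPK = n+g+δ: 0.28·k^(0.28−1) = 0.085, so k_gold = (0.28/0.085)^(1/0.72) ≈ 5.2370.
y_gold = 5.2370^0.28 ≈ 1.5898, c_gold = y_gold − 0.085·k_gold ≈ 1.1447.
Gain: Δc = 1.1447 − 0.8986 ≈ 0.2461.

Δc ≈ 0.2461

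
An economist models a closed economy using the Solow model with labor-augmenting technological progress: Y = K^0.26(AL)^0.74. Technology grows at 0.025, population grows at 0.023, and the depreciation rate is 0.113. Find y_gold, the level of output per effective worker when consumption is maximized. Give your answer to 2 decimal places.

Break-even investment rate: n + g + δ = 0.023 + 0.025 + 0.113 = 0.161.
Maximizing c = f(k) − (n+g+δ)·k gives f'(k) = n+g+δ, i.e. 0.26·k^(0.26−1) = 0.161, so k_gold = (0.26/0.161)^(1/0.74) ≈ 1.9111.
Output: y_gold = k_gold^0.26 = 1.9111^0.26 ≈ 1.1834.

y_gold ≈ 1.18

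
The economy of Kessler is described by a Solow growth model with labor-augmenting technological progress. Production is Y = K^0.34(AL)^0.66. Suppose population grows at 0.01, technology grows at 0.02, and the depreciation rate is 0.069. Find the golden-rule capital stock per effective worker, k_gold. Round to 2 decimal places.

k_gold ≈ 6.48

Capital per effective worker breaks even when investment replaces (n + g + δ)·k; here n + g + δ = 0.099.
At the golden rule the marginal product of capital equals n+g+δ: 0.34·k^(0.34−1) = 0.099. Solving, k_gold = (0.34/0.099)^(1/0.66) ≈ 6.4846.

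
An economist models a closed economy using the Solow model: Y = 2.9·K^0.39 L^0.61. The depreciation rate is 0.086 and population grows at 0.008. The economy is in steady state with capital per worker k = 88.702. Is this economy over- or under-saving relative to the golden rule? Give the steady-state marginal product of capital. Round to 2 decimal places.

The effective depreciation rate is n + δ = 0.008 + 0.086 = 0.094.
MPK = 0.39·2.9·k^(0.39−1) = 0.39·2.9·88.702^(-0.61) ≈ 0.0733.
MPK < 0.094, so the economy is dynamically inefficient (over-saving).

over-saving; MPK ≈ 0.07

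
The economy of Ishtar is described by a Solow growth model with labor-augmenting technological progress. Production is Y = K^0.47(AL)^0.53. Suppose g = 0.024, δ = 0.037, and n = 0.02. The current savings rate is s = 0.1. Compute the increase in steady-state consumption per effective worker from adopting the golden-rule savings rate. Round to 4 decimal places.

Break-even investment rate: n + g + δ = 0.02 + 0.024 + 0.037 = 0.081.
Current steady state (s = 0.1): k* = (0.1/0.081)^(1/0.53) ≈ 1.4882, y* = 1.4882^0.47 ≈ 1.2055, c* = (1−0.1)·1.2055 ≈ 1.0849.
Maximizing c = f(k) − (n+g+δ)·k gives f'(k) = n+g+δ, i.e. 0.47·k^(0.47−1) = 0.081, so k_gold = (0.47/0.081)^(1/0.53) ≈ 27.5917.
y_gold = 27.5917^0.47 ≈ 4.7552, c_gold = y_gold − 0.081·k_gold ≈ 2.5202.
Gain: Δc = 2.5202 − 1.0849 ≈ 1.4353.

Δc ≈ 1.4353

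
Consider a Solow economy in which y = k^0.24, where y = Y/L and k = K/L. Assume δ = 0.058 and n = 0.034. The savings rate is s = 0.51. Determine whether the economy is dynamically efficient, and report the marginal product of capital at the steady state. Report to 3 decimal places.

dynamically inefficient; MPK ≈ 0.043

Capital per worker breaks even when investment replaces (n + δ)·k; here n + δ = 0.092.
Steady-state k*: s·k^0.24 = 0.092·k gives k* = (0.51/0.092)^(1/0.76) ≈ 9.5205.
MPK = 0.24·9.5205^(-0.76) ≈ 0.0433.
MPK < n+δ = 0.092, so the economy is dynamically inefficient (over-saving).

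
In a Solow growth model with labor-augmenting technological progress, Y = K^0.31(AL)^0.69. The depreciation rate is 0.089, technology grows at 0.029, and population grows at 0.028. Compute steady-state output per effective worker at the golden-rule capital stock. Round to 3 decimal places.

Break-even investment rate: n + g + δ = 0.028 + 0.029 + 0.089 = 0.146.
At the golden rule the marginal product of capital equals n+g+δ: 0.31·k^(0.31−1) = 0.146. Solving, k_gold = (0.31/0.146)^(1/0.69) ≈ 2.9780.
Output: y_gold = k_gold^0.31 = 2.9780^0.31 ≈ 1.4025.

y_gold ≈ 1.403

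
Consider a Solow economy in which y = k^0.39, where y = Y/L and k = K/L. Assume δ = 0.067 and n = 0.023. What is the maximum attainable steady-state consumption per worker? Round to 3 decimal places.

Capital per worker breaks even when investment replaces (n + δ)·k; here n + δ = 0.09.
At the golden rule the marginal product of capital equals n+δ: 0.39·k^(0.39−1) = 0.09. Solving, k_gold = (0.39/0.09)^(1/0.61) ≈ 11.0655.
y_gold = 11.0655^0.39 ≈ 2.5536.
c_gold = y_gold − (n+δ)·k_gold = 2.5536 − 0.09·11.0655 ≈ 1.5577.

c_gold ≈ 1.558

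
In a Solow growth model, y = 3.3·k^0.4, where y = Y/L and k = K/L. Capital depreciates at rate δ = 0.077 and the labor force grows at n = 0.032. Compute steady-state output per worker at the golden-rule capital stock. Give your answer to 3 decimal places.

y_gold ≈ 17.403

The effective depreciation rate is n + δ = 0.032 + 0.077 = 0.109.
Setting f'(k) = n+δ gives 0.4·3.3·k^(0.4−1) = 0.109, hence k_gold = (0.4·3.3/0.109)^(1/0.6) ≈ 63.8625.
Output: y_gold = 3.3·k_gold^0.4 = 3.3·63.8625^0.4 ≈ 17.4025.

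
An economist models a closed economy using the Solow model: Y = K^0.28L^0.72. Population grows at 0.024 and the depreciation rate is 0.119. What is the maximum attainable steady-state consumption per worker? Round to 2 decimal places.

Break-even investment rate: n + δ = 0.024 + 0.119 = 0.143.
Maximizing c = f(k) − (n+δ)·k gives f'(k) = n+δ, i.e. 0.28·k^(0.28−1) = 0.143, so k_gold = (0.28/0.143)^(1/0.72) ≈ 2.5428.
y_gold = 2.5428^0.28 ≈ 1.2986.
c_gold = y_gold − (n+δ)·k_gold = 1.2986 − 0.143·2.5428 ≈ 0.9350.

c_gold ≈ 0.94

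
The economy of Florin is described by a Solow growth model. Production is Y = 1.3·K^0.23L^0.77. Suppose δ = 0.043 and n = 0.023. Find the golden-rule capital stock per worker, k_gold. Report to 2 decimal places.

n + δ = 0.023 + 0.043 = 0.066.
At the golden rule the marginal product of capital equals n+δ: 0.23·1.3·k^(0.23−1) = 0.066. Solving, k_gold = (0.23·1.3/0.066)^(1/0.77) ≈ 7.1140.

k_gold ≈ 7.11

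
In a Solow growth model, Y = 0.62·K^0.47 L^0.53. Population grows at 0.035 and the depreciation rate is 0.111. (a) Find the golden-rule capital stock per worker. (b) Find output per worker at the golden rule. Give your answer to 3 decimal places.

n + δ = 0.035 + 0.111 = 0.146.
Maximizing c = f(k) − (n+δ)·k gives f'(k) = n+δ, i.e. 0.47·0.62·k^(0.47−1) = 0.146, so k_gold = (0.47·0.62/0.146)^(1/0.53) ≈ 3.6838.
y_gold = 0.62·3.6838^0.47 ≈ 1.1443.

(a) k_gold ≈ 3.684; (b) y_gold ≈ 1.144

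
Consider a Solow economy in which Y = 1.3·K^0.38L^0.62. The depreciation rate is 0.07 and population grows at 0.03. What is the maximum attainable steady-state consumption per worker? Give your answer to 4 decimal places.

Break-even investment rate: n + δ = 0.03 + 0.07 = 0.1.
At the golden rule the marginal product of capital equals n+δ: 0.38·1.3·k^(0.38−1) = 0.1. Solving, k_gold = (0.38·1.3/0.1)^(1/0.62) ≈ 13.1497.
y_gold = 1.3·13.1497^0.38 ≈ 3.4604.
c_gold = y_gold − (n+δ)·k_gold = 3.4604 − 0.1·13.1497 ≈ 2.1455.

c_gold ≈ 2.1455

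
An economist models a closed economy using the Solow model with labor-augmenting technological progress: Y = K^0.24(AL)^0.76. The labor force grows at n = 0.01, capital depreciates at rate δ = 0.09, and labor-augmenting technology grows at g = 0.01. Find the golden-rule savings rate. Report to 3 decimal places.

The effective depreciation rate is n + g + δ = 0.01 + 0.01 + 0.09 = 0.11.
At the golden rule MPK = n+g+δ, and in any Cobb-Douglas steady state s = (n+g+δ)·k/y = MPK·k/y = capital's share 0.24.

s_gold = 0.240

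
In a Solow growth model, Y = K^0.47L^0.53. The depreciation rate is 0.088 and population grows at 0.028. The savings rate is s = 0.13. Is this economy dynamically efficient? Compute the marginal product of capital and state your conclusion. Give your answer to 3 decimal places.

dynamically efficient; MPK ≈ 0.419

The effective depreciation rate is n + δ = 0.028 + 0.088 = 0.116.
Steady-state k*: s·k^0.47 = 0.116·k gives k* = (0.13/0.116)^(1/0.53) ≈ 1.2398.
MPK = 0.47·1.2398^(-0.53) ≈ 0.4194.
MPK > n+δ = 0.116, so the economy is dynamically efficient (under-saving).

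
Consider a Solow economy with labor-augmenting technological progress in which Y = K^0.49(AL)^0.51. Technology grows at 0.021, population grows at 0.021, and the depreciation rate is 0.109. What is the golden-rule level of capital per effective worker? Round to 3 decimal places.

n + g + δ = 0.021 + 0.021 + 0.109 = 0.151.
Golden rule sets MPK = n+g+δ: 0.49·k^(0.49−1) = 0.151, so k_gold = (0.49/0.151)^(1/0.51) ≈ 10.0552.

k_gold ≈ 10.055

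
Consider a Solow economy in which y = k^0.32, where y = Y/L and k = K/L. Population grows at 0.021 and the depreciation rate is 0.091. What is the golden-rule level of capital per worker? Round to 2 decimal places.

Capital per worker breaks even when investment replaces (n + δ)·k; here n + δ = 0.112.
At the golden rule the marginal product of capital equals n+δ: 0.32·k^(0.32−1) = 0.112. Solving, k_gold = (0.32/0.112)^(1/0.68) ≈ 4.6826.

k_gold ≈ 4.68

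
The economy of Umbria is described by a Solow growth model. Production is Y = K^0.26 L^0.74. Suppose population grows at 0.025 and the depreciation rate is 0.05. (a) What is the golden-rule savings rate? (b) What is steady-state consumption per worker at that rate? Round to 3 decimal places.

(a) s_gold = 0.260; (b) c_gold ≈ 1.145

n + δ = 0.025 + 0.05 = 0.075.
For Cobb-Douglas, s_gold equals capital's share: s_gold = 0.26.
Maximizing c = f(k) − (n+δ)·k gives f'(k) = n+δ, i.e. 0.26·k^(0.26−1) = 0.075, so k_gold = (0.26/0.075)^(1/0.74) ≈ 5.3655.
y_gold = 5.3655^0.26 ≈ 1.5477; c_gold = (1−0.26)·y_gold ≈ 1.1453.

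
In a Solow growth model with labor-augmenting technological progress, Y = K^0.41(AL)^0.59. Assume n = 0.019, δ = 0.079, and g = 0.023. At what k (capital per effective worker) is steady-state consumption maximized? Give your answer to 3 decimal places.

k_gold ≈ 7.912

Break-even investment rate: n + g + δ = 0.019 + 0.023 + 0.079 = 0.121.
At the golden rule the marginal product of capital equals n+g+δ: 0.41·k^(0.41−1) = 0.121. Solving, k_gold = (0.41/0.121)^(1/0.59) ≈ 7.9123.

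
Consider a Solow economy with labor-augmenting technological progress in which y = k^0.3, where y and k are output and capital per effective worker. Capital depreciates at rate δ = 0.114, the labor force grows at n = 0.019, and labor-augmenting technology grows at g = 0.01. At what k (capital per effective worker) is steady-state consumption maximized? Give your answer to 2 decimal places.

k_gold ≈ 2.88

The effective depreciation rate is n + g + δ = 0.019 + 0.01 + 0.114 = 0.143.
Maximizing c = f(k) − (n+g+δ)·k gives f'(k) = n+g+δ, i.e. 0.3·k^(0.3−1) = 0.143, so k_gold = (0.3/0.143)^(1/0.7) ≈ 2.8820.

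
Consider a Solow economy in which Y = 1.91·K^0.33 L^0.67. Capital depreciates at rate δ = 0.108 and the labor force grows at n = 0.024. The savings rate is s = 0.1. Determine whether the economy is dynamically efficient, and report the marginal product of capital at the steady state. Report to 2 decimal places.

dynamically efficient; MPK ≈ 0.44

The effective depreciation rate is n + δ = 0.024 + 0.108 = 0.132.
Steady-state k*: s·A·k^0.33 = 0.132·k gives k* = (0.1·1.91/0.132)^(1/0.67) ≈ 1.7358.
MPK = 0.33·1.91·1.7358^(-0.67) ≈ 0.4356.
MPK > n+δ = 0.132, so the economy is dynamically efficient (under-saving).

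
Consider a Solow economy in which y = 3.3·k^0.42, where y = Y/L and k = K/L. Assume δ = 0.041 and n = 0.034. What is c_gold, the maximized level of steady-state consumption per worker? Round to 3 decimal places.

c_gold ≈ 15.820

Break-even investment rate: n + δ = 0.034 + 0.041 = 0.075.
At the golden rule the marginal product of capital equals n+δ: 0.42·3.3·k^(0.42−1) = 0.075. Solving, k_gold = (0.42·3.3/0.075)^(1/0.58) ≈ 152.7457.
y_gold = 3.3·152.7457^0.42 ≈ 27.2760.
c_gold = y_gold − (n+δ)·k_gold = 27.2760 − 0.075·152.7457 ≈ 15.8201.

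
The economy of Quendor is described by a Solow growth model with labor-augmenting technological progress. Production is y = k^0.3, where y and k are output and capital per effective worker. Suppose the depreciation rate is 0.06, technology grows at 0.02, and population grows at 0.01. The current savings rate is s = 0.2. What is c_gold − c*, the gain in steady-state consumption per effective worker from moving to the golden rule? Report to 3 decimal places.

Δc ≈ 0.046

Break-even investment rate: n + g + δ = 0.01 + 0.02 + 0.06 = 0.09.
Current steady state (s = 0.2): k* = (0.2/0.09)^(1/0.7) ≈ 3.1290, y* = 3.1290^0.3 ≈ 1.4081, c* = (1−0.2)·1.4081 ≈ 1.1265.
At the golden rule the marginal product of capital equals n+g+δ: 0.3·k^(0.3−1) = 0.09. Solving, k_gold = (0.3/0.09)^(1/0.7) ≈ 5.5843.
y_gold = 5.5843^0.3 ≈ 1.6753, c_gold = y_gold − 0.09·k_gold ≈ 1.1727.
Gain: Δc = 1.1727 − 1.1265 ≈ 0.0463.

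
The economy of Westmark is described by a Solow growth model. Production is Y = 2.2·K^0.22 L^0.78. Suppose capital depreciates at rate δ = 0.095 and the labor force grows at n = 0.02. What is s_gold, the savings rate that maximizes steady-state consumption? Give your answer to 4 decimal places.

s_gold = 0.2200

Break-even investment rate: n + δ = 0.02 + 0.095 = 0.115.
At the golden rule MPK = n+δ, and in any Cobb-Douglas steady state s = (n+δ)·k/y = MPK·k/y = capital's share 0.22.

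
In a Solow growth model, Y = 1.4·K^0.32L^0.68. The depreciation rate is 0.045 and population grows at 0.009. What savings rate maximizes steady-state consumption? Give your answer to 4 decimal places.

s_gold = 0.3200

The effective depreciation rate is n + δ = 0.009 + 0.045 = 0.054.
At the golden rule MPK = n+δ, and in any Cobb-Douglas steady state s = (n+δ)·k/y = MPK·k/y = capital's share 0.32.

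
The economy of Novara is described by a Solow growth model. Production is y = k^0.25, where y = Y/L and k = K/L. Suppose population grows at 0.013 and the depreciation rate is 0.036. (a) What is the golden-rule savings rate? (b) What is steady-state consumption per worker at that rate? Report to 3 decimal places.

Break-even investment rate: n + δ = 0.013 + 0.036 = 0.049.
For Cobb-Douglas, s_gold equals capital's share: s_gold = 0.25.
At the golden rule the marginal product of capital equals n+δ: 0.25·k^(0.25−1) = 0.049. Solving, k_gold = (0.25/0.049)^(1/0.75) ≈ 8.7833.
y_gold = 8.7833^0.25 ≈ 1.7215; c_gold = (1−0.25)·y_gold ≈ 1.2911.

(a) s_gold = 0.250; (b) c_gold ≈ 1.291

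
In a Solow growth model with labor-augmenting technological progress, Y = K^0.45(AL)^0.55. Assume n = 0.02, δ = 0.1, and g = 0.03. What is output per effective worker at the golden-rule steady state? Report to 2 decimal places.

y_gold ≈ 2.46

n + g + δ = 0.02 + 0.03 + 0.1 = 0.15.
At the golden rule the marginal product of capital equals n+g+δ: 0.45·k^(0.45−1) = 0.15. Solving, k_gold = (0.45/0.15)^(1/0.55) ≈ 7.3704.
Output: y_gold = k_gold^0.45 = 7.3704^0.45 ≈ 2.4568.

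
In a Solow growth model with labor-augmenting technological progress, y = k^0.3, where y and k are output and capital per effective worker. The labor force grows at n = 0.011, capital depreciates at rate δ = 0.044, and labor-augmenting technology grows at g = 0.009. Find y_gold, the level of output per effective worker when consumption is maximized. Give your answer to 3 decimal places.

Capital per effective worker breaks even when investment replaces (n + g + δ)·k; here n + g + δ = 0.064.
At the golden rule the marginal product of capital equals n+g+δ: 0.3·k^(0.3−1) = 0.064. Solving, k_gold = (0.3/0.064)^(1/0.7) ≈ 9.0884.
Output: y_gold = k_gold^0.3 = 9.0884^0.3 ≈ 1.9389.

y_gold ≈ 1.939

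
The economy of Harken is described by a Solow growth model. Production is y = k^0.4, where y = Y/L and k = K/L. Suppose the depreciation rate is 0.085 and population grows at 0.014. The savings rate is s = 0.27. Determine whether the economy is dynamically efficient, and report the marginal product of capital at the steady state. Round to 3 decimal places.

Break-even investment rate: n + δ = 0.014 + 0.085 = 0.099.
Steady-state k*: s·k^0.4 = 0.099·k gives k* = (0.27/0.099)^(1/0.6) ≈ 5.3237.
MPK = 0.4·5.3237^(-0.6) ≈ 0.1467.
MPK > n+δ = 0.099, so the economy is dynamically efficient (under-saving).

dynamically efficient; MPK ≈ 0.147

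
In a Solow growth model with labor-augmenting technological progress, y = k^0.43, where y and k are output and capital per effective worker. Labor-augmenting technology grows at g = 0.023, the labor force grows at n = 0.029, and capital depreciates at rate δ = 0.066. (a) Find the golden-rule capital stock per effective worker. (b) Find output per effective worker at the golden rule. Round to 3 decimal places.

Capital per effective worker breaks even when investment replaces (n + g + δ)·k; here n + g + δ = 0.118.
At the golden rule the marginal product of capital equals n+g+δ: 0.43·k^(0.43−1) = 0.118. Solving, k_gold = (0.43/0.118)^(1/0.57) ≈ 9.6658.
y_gold = 9.6658^0.43 ≈ 2.6525.

(a) k_gold ≈ 9.666; (b) y_gold ≈ 2.652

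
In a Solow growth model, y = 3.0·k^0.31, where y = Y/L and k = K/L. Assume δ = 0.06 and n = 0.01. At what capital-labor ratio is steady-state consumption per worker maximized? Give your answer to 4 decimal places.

k_gold ≈ 42.4712

The effective depreciation rate is n + δ = 0.01 + 0.06 = 0.07.
Setting f'(k) = n+δ gives 0.31·3.0·k^(0.31−1) = 0.07, hence k_gold = (0.31·3.0/0.07)^(1/0.69) ≈ 42.4712.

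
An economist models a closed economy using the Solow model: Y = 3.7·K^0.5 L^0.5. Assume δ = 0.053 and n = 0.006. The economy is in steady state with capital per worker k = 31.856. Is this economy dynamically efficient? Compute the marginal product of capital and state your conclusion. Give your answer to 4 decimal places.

n + δ = 0.006 + 0.053 = 0.059.
MPK = 0.5·3.7·k^(0.5−1) = 0.5·3.7·31.856^(-0.5) ≈ 0.3278.
MPK > 0.059, so the economy is dynamically efficient (under-saving).

dynamically efficient; MPK ≈ 0.3278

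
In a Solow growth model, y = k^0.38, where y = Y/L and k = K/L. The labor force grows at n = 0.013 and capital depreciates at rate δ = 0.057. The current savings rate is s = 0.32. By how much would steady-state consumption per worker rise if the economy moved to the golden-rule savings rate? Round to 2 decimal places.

Δc ≈ 0.02

The effective depreciation rate is n + δ = 0.013 + 0.057 = 0.07.
Current steady state (s = 0.32): k* = (0.32/0.07)^(1/0.62) ≈ 11.6038, y* = 11.6038^0.38 ≈ 2.5383, c* = (1−0.32)·2.5383 ≈ 1.7261.
Maximizing c = f(k) − (n+δ)·k gives f'(k) = n+δ, i.e. 0.38·k^(0.38−1) = 0.07, so k_gold = (0.38/0.07)^(1/0.62) ≈ 15.3101.
y_gold = 15.3101^0.38 ≈ 2.8203, c_gold = y_gold − 0.07·k_gold ≈ 1.7486.
Gain: Δc = 1.7486 − 1.7261 ≈ 0.0225.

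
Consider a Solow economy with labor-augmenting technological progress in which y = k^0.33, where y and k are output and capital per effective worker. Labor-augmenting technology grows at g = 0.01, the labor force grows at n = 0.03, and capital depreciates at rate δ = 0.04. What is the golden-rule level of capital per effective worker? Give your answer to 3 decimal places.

k_gold ≈ 8.290

n + g + δ = 0.03 + 0.01 + 0.04 = 0.08.
Maximizing c = f(k) − (n+g+δ)·k gives f'(k) = n+g+δ, i.e. 0.33·k^(0.33−1) = 0.08, so k_gold = (0.33/0.08)^(1/0.67) ≈ 8.2898.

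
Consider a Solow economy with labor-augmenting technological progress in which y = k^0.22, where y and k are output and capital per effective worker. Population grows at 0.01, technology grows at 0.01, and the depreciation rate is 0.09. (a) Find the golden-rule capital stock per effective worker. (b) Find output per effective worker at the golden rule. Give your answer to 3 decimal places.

(a) k_gold ≈ 2.432; (b) y_gold ≈ 1.216

Capital per effective worker breaks even when investment replaces (n + g + δ)·k; here n + g + δ = 0.11.
Maximizing c = f(k) − (n+g+δ)·k gives f'(k) = n+g+δ, i.e. 0.22·k^(0.22−1) = 0.11, so k_gold = (0.22/0.11)^(1/0.78) ≈ 2.4318.
y_gold = 2.4318^0.22 ≈ 1.2159.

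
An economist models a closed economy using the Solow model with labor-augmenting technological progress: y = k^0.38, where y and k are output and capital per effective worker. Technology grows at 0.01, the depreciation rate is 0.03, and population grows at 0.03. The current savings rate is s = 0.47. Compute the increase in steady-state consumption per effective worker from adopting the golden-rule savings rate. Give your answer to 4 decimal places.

Δc ≈ 0.0458

Capital per effective worker breaks even when investment replaces (n + g + δ)·k; here n + g + δ = 0.07.
Current steady state (s = 0.47): k* = (0.47/0.07)^(1/0.62) ≈ 21.5710, y* = 21.5710^0.38 ≈ 3.2127, c* = (1−0.47)·3.2127 ≈ 1.7027.
Maximizing c = f(k) − (n+g+δ)·k gives f'(k) = n+g+δ, i.e. 0.38·k^(0.38−1) = 0.07, so k_gold = (0.38/0.07)^(1/0.62) ≈ 15.3101.
y_gold = 15.3101^0.38 ≈ 2.8203, c_gold = y_gold − 0.07·k_gold ≈ 1.7486.
Gain: Δc = 1.7486 − 1.7027 ≈ 0.0458.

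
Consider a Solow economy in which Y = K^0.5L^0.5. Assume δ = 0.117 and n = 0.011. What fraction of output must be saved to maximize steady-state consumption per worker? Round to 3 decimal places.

s_gold = 0.500

The effective depreciation rate is n + δ = 0.011 + 0.117 = 0.128.
At the golden rule MPK = n+δ, and in any Cobb-Douglas steady state s = (n+δ)·k/y = MPK·k/y = capital's share 0.5.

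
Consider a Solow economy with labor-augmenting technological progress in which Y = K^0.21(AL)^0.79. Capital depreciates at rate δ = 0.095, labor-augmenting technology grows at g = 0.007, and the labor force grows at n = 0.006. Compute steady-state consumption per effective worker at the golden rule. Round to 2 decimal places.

c_gold ≈ 0.94

Break-even investment rate: n + g + δ = 0.006 + 0.007 + 0.095 = 0.108.
At the golden rule the marginal product of capital equals n+g+δ: 0.21·k^(0.21−1) = 0.108. Solving, k_gold = (0.21/0.108)^(1/0.79) ≈ 2.3204.
y_gold = 2.3204^0.21 ≈ 1.1934.
c_gold = y_gold − (n+g+δ)·k_gold = 1.1934 − 0.108·2.3204 ≈ 0.9427.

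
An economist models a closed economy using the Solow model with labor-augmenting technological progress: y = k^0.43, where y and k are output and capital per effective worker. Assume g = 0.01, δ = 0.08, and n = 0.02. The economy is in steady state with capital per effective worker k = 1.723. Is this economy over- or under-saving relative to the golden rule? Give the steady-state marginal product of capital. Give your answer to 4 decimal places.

under-saving; MPK ≈ 0.3153

The effective depreciation rate is n + g + δ = 0.02 + 0.01 + 0.08 = 0.11.
MPK = 0.43·k^(0.43−1) = 0.43·1.723^(-0.57) ≈ 0.3153.
MPK > 0.11, so the economy is dynamically efficient (under-saving).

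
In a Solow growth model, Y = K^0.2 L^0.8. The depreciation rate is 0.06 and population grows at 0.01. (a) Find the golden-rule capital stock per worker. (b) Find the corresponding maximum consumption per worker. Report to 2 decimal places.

Break-even investment rate: n + δ = 0.01 + 0.06 = 0.07.
Maximizing c = f(k) − (n+δ)·k gives f'(k) = n+δ, i.e. 0.2·k^(0.2−1) = 0.07, so k_gold = (0.2/0.07)^(1/0.8) ≈ 3.7146.
y_gold = 3.7146^0.2 ≈ 1.3001; c_gold = y_gold − 0.07·k_gold ≈ 1.0401.

(a) k_gold ≈ 3.71; (b) c_gold ≈ 1.04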